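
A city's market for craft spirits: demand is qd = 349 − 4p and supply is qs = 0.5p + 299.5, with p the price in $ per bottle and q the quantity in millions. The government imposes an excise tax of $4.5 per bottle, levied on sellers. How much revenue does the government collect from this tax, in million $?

Without the tax, 349 − 4p = 0.5p + 299.5 gives 4.5p = 49.5, so p* = $11 and q* = 305.
With the tax collected from sellers, supply shifts: qs = 0.5(p − 4.5) + 299.5.
Solving gives q = 303 with buyers paying $11.5 and sellers receiving $7 (the $4.5 wedge).
Revenue = t · Q = 4.5 · 303 = $1363.5.

Tax revenue = $1363.5 million.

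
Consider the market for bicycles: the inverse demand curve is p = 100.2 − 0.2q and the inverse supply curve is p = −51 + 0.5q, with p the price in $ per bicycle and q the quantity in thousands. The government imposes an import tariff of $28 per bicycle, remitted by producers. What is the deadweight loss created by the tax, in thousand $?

Deadweight loss = $560 thousand.

Rewrite in direct form: qd = 501 − 5p and qs = 2p + 102.
Without the tax, 501 − 5p = 2p + 102 gives 7p = 399, so p* = $57 and q* = 216.
With the tax collected from producers, supply shifts: qs = 2(p − 28) + 102.
New equilibrium: buyers pay $65, producers receive $37, q = 176. (Wedge: pb − ps = 28.)
Quantity falls by |ΔQ| = |216 − 176| = 40.
DWL = ½ · t · |ΔQ| = ½ · 28 · 40 = $560.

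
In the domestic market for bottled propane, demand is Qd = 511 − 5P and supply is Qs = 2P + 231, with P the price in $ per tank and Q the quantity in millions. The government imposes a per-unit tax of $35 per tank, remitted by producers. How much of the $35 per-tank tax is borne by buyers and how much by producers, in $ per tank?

Buyers bear $10 per tank; producers bear $25 per tank.

Before the tax: set 511 − 5P = 2P + 231 → P* = $40, Q* = 311.
With the tax collected from producers, supply shifts: Qs = 2(P − 35) + 231.
New equilibrium: buyers pay $50, producers receive $15, Q = 261. (Wedge: Pb − Ps = 35.)
Burden on buyers: $10; on producers: $25. (They sum to $35.)
The less price-elastic side of the market bears the larger share of a per-unit tax.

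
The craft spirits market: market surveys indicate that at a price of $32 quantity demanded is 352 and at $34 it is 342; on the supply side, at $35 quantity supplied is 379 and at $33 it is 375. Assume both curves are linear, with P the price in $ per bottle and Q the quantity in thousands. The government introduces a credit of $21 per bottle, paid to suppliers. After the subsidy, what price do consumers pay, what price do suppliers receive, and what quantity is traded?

Demand slope: (342 − 352)/(34 − 32) = -5, so Qd = 512 − 5P.
Supply slope: (375 − 379)/(33 − 35) = 2, so Qs = 2P + 309.
Before the subsidy: set 512 − 5P = 2P + 309 → P* = $29, Q* = 367.
With a per-unit subsidy paid to suppliers, each receives P + 21 per unit sold, so supply becomes Qs = 2(P + 21) + 309.
New equilibrium: consumers pay $23, suppliers receive $44, Q = 397. (Wedge: Pb − Ps = −21.)

Consumers pay $23; suppliers receive $44; quantity = 397.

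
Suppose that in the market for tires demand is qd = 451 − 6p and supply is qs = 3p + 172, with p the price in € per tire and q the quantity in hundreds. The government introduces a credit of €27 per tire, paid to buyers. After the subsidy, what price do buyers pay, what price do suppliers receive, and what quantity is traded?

Before the subsidy: set 451 − 6p = 3p + 172 → p* = €31, q* = 265.
With a per-unit subsidy paid to buyers, each effectively pays p − 27, so demand becomes qd = 451 − 6(p − 27).
New equilibrium: buyers pay €22, suppliers receive €49, q = 319. (Wedge: pb − ps = −27.)

Buyers pay €22; suppliers receive €49; quantity = 319.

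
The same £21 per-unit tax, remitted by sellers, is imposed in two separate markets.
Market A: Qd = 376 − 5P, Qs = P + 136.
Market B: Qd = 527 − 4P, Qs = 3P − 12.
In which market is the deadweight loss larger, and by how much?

Market A: pre-tax P* = £40, Q* = 176; post-tax Q = 158.5; deadweight loss = £183.75.
Market B: pre-tax P* = £77, Q* = 219; post-tax Q = 183; deadweight loss = £378.
Difference: £183.75 vs £378 → market B is larger by £194.25.

Market B, by £194.25.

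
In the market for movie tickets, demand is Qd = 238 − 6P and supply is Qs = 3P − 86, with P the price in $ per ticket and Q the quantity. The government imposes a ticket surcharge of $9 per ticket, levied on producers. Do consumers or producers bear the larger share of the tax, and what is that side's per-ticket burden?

Before the tax: set 238 − 6P = 3P − 86 → P* = $36, Q* = 22.
With the tax collected from producers, supply shifts: Qs = 3(P − 9) − 86.
Solving gives Q = 4 with consumers paying $39 and producers receiving $30 (the $9 wedge).
Per-ticket burden: consumers $3, producers $6.
Producers take the larger share because supply is less price-elastic here (demand slope 6 vs supply slope 3).

Producers bear the larger share: $6 per ticket.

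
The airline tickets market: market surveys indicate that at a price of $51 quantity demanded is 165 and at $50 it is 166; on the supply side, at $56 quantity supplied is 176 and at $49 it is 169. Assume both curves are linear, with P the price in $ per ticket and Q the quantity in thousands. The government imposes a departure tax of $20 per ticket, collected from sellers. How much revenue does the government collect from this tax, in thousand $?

Tax revenue = $3160 thousand.

Demand slope: (166 − 165)/(50 − 51) = -1, so Qd = 216 − P.
Supply slope: (169 − 176)/(49 − 56) = 1, so Qs = P + 120.
Before the tax: set 216 − P = P + 120 → P* = $48, Q* = 168.
With the tax collected from sellers, supply shifts: Qs = (P − 20) + 120.
New equilibrium: consumers pay $58, sellers receive $38, Q = 158. (Wedge: Pb − Ps = 20.)
Revenue = t · Q = 20 · 158 = $3160.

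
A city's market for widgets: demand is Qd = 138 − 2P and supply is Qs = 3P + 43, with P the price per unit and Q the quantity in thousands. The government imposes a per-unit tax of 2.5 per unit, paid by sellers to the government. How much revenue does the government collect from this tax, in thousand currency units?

Tax revenue = 242.5 thousand.

Without the tax, 138 − 2P = 3P + 43 gives 5P = 95, so P* = 19 and Q* = 100.
With the tax collected from sellers, supply shifts: Qs = 3(P − 2.5) + 43.
New equilibrium: buyers pay 20.5, sellers receive 18, Q = 97. (Wedge: Pb − Ps = 2.5.)
Revenue = t · Q = 2.5 · 97 = 242.5.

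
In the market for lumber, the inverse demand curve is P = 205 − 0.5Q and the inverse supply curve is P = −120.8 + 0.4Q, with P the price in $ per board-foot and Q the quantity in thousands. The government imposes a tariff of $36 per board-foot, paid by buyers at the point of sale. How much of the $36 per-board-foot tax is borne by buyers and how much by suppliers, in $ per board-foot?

Buyers bear $20 per board-foot; suppliers bear $16 per board-foot.

Rewrite in direct form: Qd = 410 − 2P and Qs = 2.5P + 302.
Without the tax, 410 − 2P = 2.5P + 302 gives 4.5P = 108, so P* = $24 and Q* = 362.
With the tax collected from buyers, demand (in seller-price terms) shifts: Qd = 410 − 2(P + 36).
Solving gives Q = 322 with buyers paying $44 and suppliers receiving $8 (the $36 wedge).
Burden on buyers: $20; on suppliers: $16. (They sum to $36.)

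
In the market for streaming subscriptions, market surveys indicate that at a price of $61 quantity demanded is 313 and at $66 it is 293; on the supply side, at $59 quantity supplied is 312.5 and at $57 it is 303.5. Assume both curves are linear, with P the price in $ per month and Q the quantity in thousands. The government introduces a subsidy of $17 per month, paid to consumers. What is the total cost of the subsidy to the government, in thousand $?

Demand slope: (293 − 313)/(66 − 61) = -4, so Qd = 557 − 4P.
Supply slope: (303.5 − 312.5)/(57 − 59) = 4.5, so Qs = 4.5P + 47.
Before the subsidy: set 557 − 4P = 4.5P + 47 → P* = $60, Q* = 317.
With a per-unit subsidy paid to consumers, each effectively pays P − 17, so demand becomes Qd = 557 − 4(P − 17).
Solving gives Q = 353 with consumers paying $51 and suppliers receiving $68 (the $17 wedge).
Outlay = t · Q = 17 · 353 = $6001.

Government outlay = $6001 thousand.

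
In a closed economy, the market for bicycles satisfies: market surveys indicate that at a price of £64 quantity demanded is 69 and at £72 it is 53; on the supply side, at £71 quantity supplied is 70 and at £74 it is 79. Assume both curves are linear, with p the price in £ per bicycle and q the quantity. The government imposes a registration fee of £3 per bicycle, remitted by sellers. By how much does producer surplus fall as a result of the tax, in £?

Producer surplus falls by £71.04.

Demand slope: (53 − 69)/(72 − 64) = -2, so qd = 197 − 2p.
Supply slope: (79 − 70)/(74 − 71) = 3, so qs = 3p − 143.
Before the tax: set 197 − 2p = 3p − 143 → p* = £68, q* = 61.
With the tax collected from sellers, supply shifts: qs = 3(p − 3) − 143.
New equilibrium: buyers pay £69.8, sellers receive £66.8, q = 57.4. (Wedge: pb − ps = 3.)
ΔPS is the trapezoid between Q = 57.4 and Q = 61 of height £1.2: ½ · (61 + 57.4) · 1.2 = £71.04.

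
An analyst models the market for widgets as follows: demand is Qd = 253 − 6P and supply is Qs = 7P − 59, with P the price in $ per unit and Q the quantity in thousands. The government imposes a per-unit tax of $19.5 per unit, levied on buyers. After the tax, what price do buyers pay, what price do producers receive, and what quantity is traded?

Before the tax: set 253 − 6P = 7P − 59 → P* = $24, Q* = 109.
With the tax collected from buyers, demand (in seller-price terms) shifts: Qd = 253 − 6(P + 19.5).
Solving gives Q = 46 with buyers paying $34.5 and producers receiving $15 (the $19.5 wedge).
The less price-elastic side of the market bears the larger share of a per-unit tax.

Buyers pay $34.5; producers receive $15; quantity = 46.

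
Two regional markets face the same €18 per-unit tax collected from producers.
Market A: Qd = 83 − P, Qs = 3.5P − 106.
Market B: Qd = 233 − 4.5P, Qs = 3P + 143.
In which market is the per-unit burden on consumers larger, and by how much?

Market A: pre-tax P* = €42, Q* = 41; post-tax Q = 27; per-unit burden on consumers = €14.
Market B: pre-tax P* = €12, Q* = 179; post-tax Q = 146.6; per-unit burden on consumers = €7.2.
Difference: €14 vs €7.2 → market A is larger by €6.8.

Market A, by €6.8.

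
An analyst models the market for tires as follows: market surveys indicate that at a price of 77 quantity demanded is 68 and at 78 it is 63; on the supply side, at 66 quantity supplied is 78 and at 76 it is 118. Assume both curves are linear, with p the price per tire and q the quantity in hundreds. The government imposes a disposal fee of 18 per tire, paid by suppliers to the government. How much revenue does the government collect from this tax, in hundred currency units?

Demand slope: (63 − 68)/(78 − 77) = -5, so qd = 453 − 5p.
Supply slope: (118 − 78)/(76 − 66) = 4, so qs = 4p − 186.
Without the tax, 453 − 5p = 4p − 186 gives 9p = 639, so p* = 71 and q* = 98.
With the tax collected from suppliers, supply shifts: qs = 4(p − 18) − 186.
New equilibrium: consumers pay 79, suppliers receive 61, q = 58. (Wedge: pb − ps = 18.)
Revenue = t · Q = 18 · 58 = 1044.

Tax revenue = 1044 hundred.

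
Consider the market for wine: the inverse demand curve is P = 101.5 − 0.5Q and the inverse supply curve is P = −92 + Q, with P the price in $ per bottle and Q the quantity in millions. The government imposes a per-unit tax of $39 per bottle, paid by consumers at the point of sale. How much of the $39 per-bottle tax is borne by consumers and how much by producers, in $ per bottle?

Inverting to Q(P) form: Qd = 203 − 2P; Qs = P + 92.
Without the tax, 203 − 2P = P + 92 gives 3P = 111, so P* = $37 and Q* = 129.
With the tax collected from consumers, demand (in seller-price terms) shifts: Qd = 203 − 2(P + 39).
New equilibrium: consumers pay $50, producers receive $11, Q = 103. (Wedge: Pb − Ps = 39.)
Burden on consumers: $13; on producers: $26. (They sum to $39.)

Consumers bear $13 per bottle; producers bear $26 per bottle.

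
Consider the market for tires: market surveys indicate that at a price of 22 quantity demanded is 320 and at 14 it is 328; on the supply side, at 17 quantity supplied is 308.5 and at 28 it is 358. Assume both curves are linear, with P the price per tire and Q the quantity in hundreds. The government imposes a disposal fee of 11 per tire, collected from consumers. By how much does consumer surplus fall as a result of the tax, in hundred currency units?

Consumer surplus falls by 2857.5 hundred.

Demand slope: (328 − 320)/(14 − 22) = -1, so Qd = 342 − P.
Supply slope: (358 − 308.5)/(28 − 17) = 4.5, so Qs = 4.5P + 232.
Before the tax: set 342 − P = 4.5P + 232 → P* = 20, Q* = 322.
With the tax collected from consumers, demand (in seller-price terms) shifts: Qd = 342 − (P + 11).
New equilibrium: consumers pay 29, suppliers receive 18, Q = 313. (Wedge: Pb − Ps = 11.)
ΔCS is the trapezoid between Q = 313 and Q = 322 of height 9: ½ · (322 + 313) · 9 = 2857.5.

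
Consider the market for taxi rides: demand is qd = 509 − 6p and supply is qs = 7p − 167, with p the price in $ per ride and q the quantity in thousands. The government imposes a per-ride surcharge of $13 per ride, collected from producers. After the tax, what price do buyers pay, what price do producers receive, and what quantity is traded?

Buyers pay $59; producers receive $46; quantity = 155.

Without the tax, 509 − 6p = 7p − 167 gives 13p = 676, so p* = $52 and q* = 197.
With the tax collected from producers, supply shifts: qs = 7(p − 13) − 167.
Solving gives q = 155 with buyers paying $59 and producers receiving $46 (the $13 wedge).
The less price-elastic side of the market bears the larger share of a per-unit tax.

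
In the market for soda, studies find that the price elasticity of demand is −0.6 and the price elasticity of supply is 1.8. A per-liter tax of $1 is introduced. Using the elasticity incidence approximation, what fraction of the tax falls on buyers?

Incidence ratio: buyers' share ≈ εs / (εs + |εd|) = 1.8 / (1.8 + 0.6) = 0.75.
Supply is the more elastic side, so buyers bear the larger share.

Buyers' share ≈ 0.75.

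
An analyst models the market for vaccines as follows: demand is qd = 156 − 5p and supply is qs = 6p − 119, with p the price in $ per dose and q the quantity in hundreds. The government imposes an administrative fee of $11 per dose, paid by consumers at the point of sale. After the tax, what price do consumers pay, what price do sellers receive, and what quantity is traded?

Before the tax: set 156 − 5p = 6p − 119 → p* = $25, q* = 31.
With the tax collected from consumers, demand (in seller-price terms) shifts: qd = 156 − 5(p + 11).
Solving gives q = 1 with consumers paying $31 and sellers receiving $20 (the $11 wedge).

Consumers pay $31; sellers receive $20; quantity = 1.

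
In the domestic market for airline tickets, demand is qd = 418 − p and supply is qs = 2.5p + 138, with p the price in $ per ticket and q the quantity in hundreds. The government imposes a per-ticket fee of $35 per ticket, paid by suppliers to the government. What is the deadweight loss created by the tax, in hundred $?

Deadweight loss = $437.5 hundred.

Before the tax: set 418 − p = 2.5p + 138 → p* = $80, q* = 338.
With the tax collected from suppliers, supply shifts: qs = 2.5(p − 35) + 138.
New equilibrium: buyers pay $105, suppliers receive $70, q = 313. (Wedge: pb − ps = 35.)
Quantity falls by |ΔQ| = |338 − 313| = 25.
DWL = ½ · t · |ΔQ| = ½ · 35 · 25 = $437.5.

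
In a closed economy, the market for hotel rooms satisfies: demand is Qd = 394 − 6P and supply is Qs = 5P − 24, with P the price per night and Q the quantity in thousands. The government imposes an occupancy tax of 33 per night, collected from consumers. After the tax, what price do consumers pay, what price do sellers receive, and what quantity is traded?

Consumers pay 53; sellers receive 20; quantity = 76.

Before the tax: set 394 − 6P = 5P − 24 → P* = 38, Q* = 166.
With the tax collected from consumers, demand (in seller-price terms) shifts: Qd = 394 − 6(P + 33).
Solving gives Q = 76 with consumers paying 53 and sellers receiving 20 (the 33 wedge).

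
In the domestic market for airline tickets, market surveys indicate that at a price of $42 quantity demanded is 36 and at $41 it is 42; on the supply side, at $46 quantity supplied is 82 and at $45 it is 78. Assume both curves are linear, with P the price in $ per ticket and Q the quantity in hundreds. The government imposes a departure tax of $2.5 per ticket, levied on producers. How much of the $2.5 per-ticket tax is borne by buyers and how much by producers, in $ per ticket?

Demand slope: (42 − 36)/(41 − 42) = -6, so Qd = 288 − 6P.
Supply slope: (78 − 82)/(45 − 46) = 4, so Qs = 4P − 102.
Before the tax: set 288 − 6P = 4P − 102 → P* = $39, Q* = 54.
With the tax collected from producers, supply shifts: Qs = 4(P − 2.5) − 102.
New equilibrium: buyers pay $40, producers receive $37.5, Q = 48. (Wedge: Pb − Ps = 2.5.)
Burden on buyers: $1; on producers: $1.5. (They sum to $2.5.)

Buyers bear $1 per ticket; producers bear $1.5 per ticket.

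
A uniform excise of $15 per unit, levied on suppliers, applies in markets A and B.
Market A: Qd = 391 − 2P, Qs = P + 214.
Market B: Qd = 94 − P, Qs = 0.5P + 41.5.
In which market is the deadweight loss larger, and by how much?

Market A, by $37.5.

Market A: pre-tax P* = $59, Q* = 273; post-tax Q = 263; deadweight loss = $75.
Market B: pre-tax P* = $35, Q* = 59; post-tax Q = 54; deadweight loss = $37.5.
Difference: $75 vs $37.5 → market A is larger by $37.5.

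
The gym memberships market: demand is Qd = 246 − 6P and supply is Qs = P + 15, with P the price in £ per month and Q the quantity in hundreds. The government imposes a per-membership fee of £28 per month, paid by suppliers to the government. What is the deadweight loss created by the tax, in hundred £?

Deadweight loss = £336 hundred.

Without the tax, 246 − 6P = P + 15 gives 7P = 231, so P* = £33 and Q* = 48.
With the tax collected from suppliers, supply shifts: Qs = (P − 28) + 15.
New equilibrium: consumers pay £37, suppliers receive £9, Q = 24. (Wedge: Pb − Ps = 28.)
Quantity falls by |ΔQ| = |48 − 24| = 24.
DWL = ½ · t · |ΔQ| = ½ · 28 · 24 = £336.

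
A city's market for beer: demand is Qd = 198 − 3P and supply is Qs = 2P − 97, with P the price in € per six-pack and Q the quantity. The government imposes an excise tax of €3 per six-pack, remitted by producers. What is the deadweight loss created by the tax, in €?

Deadweight loss = €5.4.

Without the tax, 198 − 3P = 2P − 97 gives 5P = 295, so P* = €59 and Q* = 21.
With the tax collected from producers, supply shifts: Qs = 2(P − 3) − 97.
Solving gives Q = 17.4 with consumers paying €60.2 and producers receiving €57.2 (the €3 wedge).
Quantity falls by |ΔQ| = |21 − 17.4| = 3.6.
DWL = ½ · t · |ΔQ| = ½ · 3 · 3.6 = €5.4.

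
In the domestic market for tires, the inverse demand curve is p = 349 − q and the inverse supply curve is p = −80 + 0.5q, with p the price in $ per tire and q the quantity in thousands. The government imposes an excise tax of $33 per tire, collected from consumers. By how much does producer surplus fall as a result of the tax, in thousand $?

Rewrite in direct form: qd = 349 − p and qs = 2p + 160.
Without the tax, 349 − p = 2p + 160 gives 3p = 189, so p* = $63 and q* = 286.
With the tax collected from consumers, demand (in seller-price terms) shifts: qd = 349 − (p + 33).
New equilibrium: consumers pay $85, sellers receive $52, q = 264. (Wedge: pb − ps = 33.)
ΔPS is the trapezoid between Q = 264 and Q = 286 of height $11: ½ · (286 + 264) · 11 = $3025.

Producer surplus falls by $3025 thousand.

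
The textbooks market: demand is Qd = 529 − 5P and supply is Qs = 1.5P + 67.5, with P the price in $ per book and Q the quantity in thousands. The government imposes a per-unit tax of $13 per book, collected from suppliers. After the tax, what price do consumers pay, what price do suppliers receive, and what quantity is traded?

Consumers pay $74; suppliers receive $61; quantity = 159.

Without the tax, 529 − 5P = 1.5P + 67.5 gives 6.5P = 461.5, so P* = $71 and Q* = 174.
With the tax collected from suppliers, supply shifts: Qs = 1.5(P − 13) + 67.5.
New equilibrium: consumers pay $74, suppliers receive $61, Q = 159. (Wedge: Pb − Ps = 13.)
The less price-elastic side of the market bears the larger share of a per-unit tax.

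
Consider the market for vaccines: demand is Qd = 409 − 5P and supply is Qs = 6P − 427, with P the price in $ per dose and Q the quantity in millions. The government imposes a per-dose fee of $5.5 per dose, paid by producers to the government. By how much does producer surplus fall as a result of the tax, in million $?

Before the tax: set 409 − 5P = 6P − 427 → P* = $76, Q* = 29.
With the tax collected from producers, supply shifts: Qs = 6(P − 5.5) − 427.
Solving gives Q = 14 with buyers paying $79 and producers receiving $73.5 (the $5.5 wedge).
ΔPS is the trapezoid between Q = 14 and Q = 29 of height $2.5: ½ · (29 + 14) · 2.5 = $53.75.

Producer surplus falls by $53.75 million.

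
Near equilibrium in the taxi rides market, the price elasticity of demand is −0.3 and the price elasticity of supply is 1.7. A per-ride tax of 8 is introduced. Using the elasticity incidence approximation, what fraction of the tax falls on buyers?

Incidence ratio: buyers' share ≈ εs / (εs + |εd|) = 1.7 / (1.7 + 0.3) = 0.85.
Supply is the more elastic side, so buyers bear the larger share.

Buyers' share ≈ 0.85.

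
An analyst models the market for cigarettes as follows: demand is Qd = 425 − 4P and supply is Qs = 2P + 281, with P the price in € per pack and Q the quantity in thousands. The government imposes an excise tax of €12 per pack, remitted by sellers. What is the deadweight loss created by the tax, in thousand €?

Without the tax, 425 − 4P = 2P + 281 gives 6P = 144, so P* = €24 and Q* = 329.
With the tax collected from sellers, supply shifts: Qs = 2(P − 12) + 281.
Solving gives Q = 313 with buyers paying €28 and sellers receiving €16 (the €12 wedge).
Quantity falls by |ΔQ| = |329 − 313| = 16.
DWL = ½ · t · |ΔQ| = ½ · 12 · 16 = €96.

Deadweight loss = €96 thousand.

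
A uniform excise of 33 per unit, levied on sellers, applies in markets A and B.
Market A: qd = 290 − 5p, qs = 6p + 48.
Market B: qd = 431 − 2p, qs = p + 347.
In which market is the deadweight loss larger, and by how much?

Market A: pre-tax p* = 22, q* = 180; post-tax q = 90; deadweight loss = 1485.
Market B: pre-tax p* = 28, q* = 375; post-tax q = 353; deadweight loss = 363.
Difference: 1485 vs 363 → market A is larger by 1122.

Market A, by 1122.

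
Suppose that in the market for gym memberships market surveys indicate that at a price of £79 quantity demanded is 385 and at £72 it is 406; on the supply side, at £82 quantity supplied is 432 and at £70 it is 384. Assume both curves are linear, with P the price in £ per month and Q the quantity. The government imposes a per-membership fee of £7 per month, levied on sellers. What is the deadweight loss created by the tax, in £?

Deadweight loss = £42.

Demand slope: (406 − 385)/(72 − 79) = -3, so Qd = 622 − 3P.
Supply slope: (384 − 432)/(70 − 82) = 4, so Qs = 4P + 104.
Without the tax, 622 − 3P = 4P + 104 gives 7P = 518, so P* = £74 and Q* = 400.
With the tax collected from sellers, supply shifts: Qs = 4(P − 7) + 104.
Solving gives Q = 388 with consumers paying £78 and sellers receiving £71 (the £7 wedge).
Quantity falls by |ΔQ| = |400 − 388| = 12.
DWL = ½ · t · |ΔQ| = ½ · 7 · 12 = £42.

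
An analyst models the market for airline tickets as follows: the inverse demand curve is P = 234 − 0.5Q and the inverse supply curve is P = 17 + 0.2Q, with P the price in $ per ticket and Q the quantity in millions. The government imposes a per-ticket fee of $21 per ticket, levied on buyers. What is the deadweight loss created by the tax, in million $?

Inverting to Q(P) form: Qd = 468 − 2P; Qs = 5P − 85.
Without the tax, 468 − 2P = 5P − 85 gives 7P = 553, so P* = $79 and Q* = 310.
With the tax collected from buyers, demand (in seller-price terms) shifts: Qd = 468 − 2(P + 21).
Solving gives Q = 280 with buyers paying $94 and sellers receiving $73 (the $21 wedge).
Quantity falls by |ΔQ| = |310 − 280| = 30.
DWL = ½ · t · |ΔQ| = ½ · 21 · 30 = $315.

Deadweight loss = $315 million.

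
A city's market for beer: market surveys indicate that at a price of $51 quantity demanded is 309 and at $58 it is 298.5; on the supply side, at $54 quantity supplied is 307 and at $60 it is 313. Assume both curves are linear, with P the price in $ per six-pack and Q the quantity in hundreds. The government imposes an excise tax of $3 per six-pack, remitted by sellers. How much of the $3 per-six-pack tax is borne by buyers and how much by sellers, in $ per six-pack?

Demand slope: (298.5 − 309)/(58 − 51) = -1.5, so Qd = 385.5 − 1.5P.
Supply slope: (313 − 307)/(60 − 54) = 1, so Qs = P + 253.
Before the tax: set 385.5 − 1.5P = P + 253 → P* = $53, Q* = 306.
With the tax collected from sellers, supply shifts: Qs = (P − 3) + 253.
Solving gives Q = 304.2 with buyers paying $54.2 and sellers receiving $51.2 (the $3 wedge).
Burden on buyers: $1.2; on sellers: $1.8. (They sum to $3.)
The less price-elastic side of the market bears the larger share of a per-unit tax.

Buyers bear $1.2 per six-pack; sellers bear $1.8 per six-pack.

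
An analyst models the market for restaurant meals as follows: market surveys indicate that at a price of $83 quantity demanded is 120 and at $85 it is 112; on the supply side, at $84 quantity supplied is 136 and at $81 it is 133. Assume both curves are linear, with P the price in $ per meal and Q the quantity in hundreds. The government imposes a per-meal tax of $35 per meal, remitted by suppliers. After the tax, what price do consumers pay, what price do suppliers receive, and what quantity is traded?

Consumers pay $87; suppliers receive $52; quantity = 104.

Demand slope: (112 − 120)/(85 − 83) = -4, so Qd = 452 − 4P.
Supply slope: (133 − 136)/(81 − 84) = 1, so Qs = P + 52.
Without the tax, 452 − 4P = P + 52 gives 5P = 400, so P* = $80 and Q* = 132.
With the tax collected from suppliers, supply shifts: Qs = (P − 35) + 52.
Solving gives Q = 104 with consumers paying $87 and suppliers receiving $52 (the $35 wedge).
The less price-elastic side of the market bears the larger share of a per-unit tax.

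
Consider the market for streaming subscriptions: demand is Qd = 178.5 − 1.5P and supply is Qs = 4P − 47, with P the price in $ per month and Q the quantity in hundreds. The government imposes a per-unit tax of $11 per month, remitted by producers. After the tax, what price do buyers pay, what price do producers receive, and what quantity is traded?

Before the tax: set 178.5 − 1.5P = 4P − 47 → P* = $41, Q* = 117.
With the tax collected from producers, supply shifts: Qs = 4(P − 11) − 47.
New equilibrium: buyers pay $49, producers receive $38, Q = 105. (Wedge: Pb − Ps = 11.)
The less price-elastic side of the market bears the larger share of a per-unit tax.

Buyers pay $49; producers receive $38; quantity = 105.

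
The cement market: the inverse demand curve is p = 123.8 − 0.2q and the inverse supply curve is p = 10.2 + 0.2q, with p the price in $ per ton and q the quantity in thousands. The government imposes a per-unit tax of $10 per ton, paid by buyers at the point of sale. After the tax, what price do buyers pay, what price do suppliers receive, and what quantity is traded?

Rewrite in direct form: qd = 619 − 5p and qs = 5p − 51.
Without the tax, 619 − 5p = 5p − 51 gives 10p = 670, so p* = $67 and q* = 284.
With the tax collected from buyers, demand (in seller-price terms) shifts: qd = 619 − 5(p + 10).
Solving gives q = 259 with buyers paying $72 and suppliers receiving $62 (the $10 wedge).
The less price-elastic side of the market bears the larger share of a per-unit tax.

Buyers pay $72; suppliers receive $62; quantity = 259.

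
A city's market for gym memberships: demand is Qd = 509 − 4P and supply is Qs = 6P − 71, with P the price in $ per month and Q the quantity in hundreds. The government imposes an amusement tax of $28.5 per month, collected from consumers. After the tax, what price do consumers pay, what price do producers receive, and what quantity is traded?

Without the tax, 509 − 4P = 6P − 71 gives 10P = 580, so P* = $58 and Q* = 277.
With the tax collected from consumers, demand (in seller-price terms) shifts: Qd = 509 − 4(P + 28.5).
Solving gives Q = 208.6 with consumers paying $75.1 and producers receiving $46.6 (the $28.5 wedge).
The less price-elastic side of the market bears the larger share of a per-unit tax.

Consumers pay $75.1; producers receive $46.6; quantity = 208.6.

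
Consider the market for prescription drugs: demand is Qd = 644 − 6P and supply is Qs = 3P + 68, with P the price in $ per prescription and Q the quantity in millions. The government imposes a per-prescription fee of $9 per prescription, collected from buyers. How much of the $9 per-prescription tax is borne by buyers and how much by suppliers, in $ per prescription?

Buyers bear $3 per prescription; suppliers bear $6 per prescription.

Before the tax: set 644 − 6P = 3P + 68 → P* = $64, Q* = 260.
With the tax collected from buyers, demand (in seller-price terms) shifts: Qd = 644 − 6(P + 9).
New equilibrium: buyers pay $67, suppliers receive $58, Q = 242. (Wedge: Pb − Ps = 9.)
Burden on buyers: $3; on suppliers: $6. (They sum to $9.)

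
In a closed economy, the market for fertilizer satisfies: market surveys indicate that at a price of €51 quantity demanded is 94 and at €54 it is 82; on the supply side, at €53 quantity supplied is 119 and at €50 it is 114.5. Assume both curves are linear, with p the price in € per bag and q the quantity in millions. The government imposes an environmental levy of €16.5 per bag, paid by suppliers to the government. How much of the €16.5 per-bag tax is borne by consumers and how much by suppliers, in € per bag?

Consumers bear €4.5 per bag; suppliers bear €12 per bag.

Demand slope: (82 − 94)/(54 − 51) = -4, so qd = 298 − 4p.
Supply slope: (114.5 − 119)/(50 − 53) = 1.5, so qs = 1.5p + 39.5.
Without the tax, 298 − 4p = 1.5p + 39.5 gives 5.5p = 258.5, so p* = €47 and q* = 110.
With the tax collected from suppliers, supply shifts: qs = 1.5(p − 16.5) + 39.5.
New equilibrium: consumers pay €51.5, suppliers receive €35, q = 92. (Wedge: pb − ps = 16.5.)
Burden on consumers: €4.5; on suppliers: €12. (They sum to €16.5.)
The less price-elastic side of the market bears the larger share of a per-unit tax.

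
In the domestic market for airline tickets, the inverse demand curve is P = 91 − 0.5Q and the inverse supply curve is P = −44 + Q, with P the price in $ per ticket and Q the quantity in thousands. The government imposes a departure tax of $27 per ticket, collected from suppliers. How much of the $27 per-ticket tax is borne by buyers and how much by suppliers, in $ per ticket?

Rewrite in direct form: Qd = 182 − 2P and Qs = P + 44.
Without the tax, 182 − 2P = P + 44 gives 3P = 138, so P* = $46 and Q* = 90.
With the tax collected from suppliers, supply shifts: Qs = (P − 27) + 44.
Solving gives Q = 72 with buyers paying $55 and suppliers receiving $28 (the $27 wedge).
Burden on buyers: $9; on suppliers: $18. (They sum to $27.)

Buyers bear $9 per ticket; suppliers bear $18 per ticket.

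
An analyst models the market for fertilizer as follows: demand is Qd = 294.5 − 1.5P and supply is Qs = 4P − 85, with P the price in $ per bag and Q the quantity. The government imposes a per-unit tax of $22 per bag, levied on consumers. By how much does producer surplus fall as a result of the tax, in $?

Producer surplus falls by $1074.

Without the tax, 294.5 − 1.5P = 4P − 85 gives 5.5P = 379.5, so P* = $69 and Q* = 191.
With the tax collected from consumers, demand (in seller-price terms) shifts: Qd = 294.5 − 1.5(P + 22).
New equilibrium: consumers pay $85, producers receive $63, Q = 167. (Wedge: Pb − Ps = 22.)
ΔPS is the trapezoid between Q = 167 and Q = 191 of height $6: ½ · (191 + 167) · 6 = $1074.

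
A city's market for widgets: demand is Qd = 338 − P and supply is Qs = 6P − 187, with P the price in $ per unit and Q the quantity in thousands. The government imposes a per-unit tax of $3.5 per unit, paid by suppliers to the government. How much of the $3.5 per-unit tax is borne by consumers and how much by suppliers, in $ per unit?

Without the tax, 338 − P = 6P − 187 gives 7P = 525, so P* = $75 and Q* = 263.
With the tax collected from suppliers, supply shifts: Qs = 6(P − 3.5) − 187.
Solving gives Q = 260 with consumers paying $78 and suppliers receiving $74.5 (the $3.5 wedge).
Burden on consumers: $3; on suppliers: $0.5. (They sum to $3.5.)

Consumers bear $3 per unit; suppliers bear $0.5 per unit.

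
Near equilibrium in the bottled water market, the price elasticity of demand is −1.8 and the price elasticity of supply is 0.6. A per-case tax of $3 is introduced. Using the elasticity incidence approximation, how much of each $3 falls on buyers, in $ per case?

Incidence ratio: buyers' share ≈ εs / (εs + |εd|) = 0.6 / (0.6 + 1.8) = 0.25.
So buyers bear ≈ 0.25 × $3 = $0.75; sellers bear $2.25.

Buyers bear ≈ $0.75 per case.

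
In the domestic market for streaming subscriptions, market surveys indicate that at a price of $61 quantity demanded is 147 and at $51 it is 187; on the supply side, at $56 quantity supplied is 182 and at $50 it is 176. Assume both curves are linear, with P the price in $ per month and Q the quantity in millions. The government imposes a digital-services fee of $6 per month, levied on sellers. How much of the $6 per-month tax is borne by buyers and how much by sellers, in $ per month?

Buyers bear $1.2 per month; sellers bear $4.8 per month.

Demand slope: (187 − 147)/(51 − 61) = -4, so Qd = 391 − 4P.
Supply slope: (176 − 182)/(50 − 56) = 1, so Qs = P + 126.
Before the tax: set 391 − 4P = P + 126 → P* = $53, Q* = 179.
With the tax collected from sellers, supply shifts: Qs = (P − 6) + 126.
New equilibrium: buyers pay $54.2, sellers receive $48.2, Q = 174.2. (Wedge: Pb − Ps = 6.)
Burden on buyers: $1.2; on sellers: $4.8. (They sum to $6.)
The less price-elastic side of the market bears the larger share of a per-unit tax.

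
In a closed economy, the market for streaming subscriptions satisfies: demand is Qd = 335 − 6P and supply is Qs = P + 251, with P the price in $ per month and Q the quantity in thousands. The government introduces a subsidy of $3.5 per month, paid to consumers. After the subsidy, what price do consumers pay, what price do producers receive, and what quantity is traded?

Consumers pay $11.5; producers receive $15; quantity = 266.

Without the subsidy, 335 − 6P = P + 251 gives 7P = 84, so P* = $12 and Q* = 263.
With a per-unit subsidy paid to consumers, each effectively pays P − 3.5, so demand becomes Qd = 335 − 6(P − 3.5).
Solving gives Q = 266 with consumers paying $11.5 and producers receiving $15 (the $3.5 wedge).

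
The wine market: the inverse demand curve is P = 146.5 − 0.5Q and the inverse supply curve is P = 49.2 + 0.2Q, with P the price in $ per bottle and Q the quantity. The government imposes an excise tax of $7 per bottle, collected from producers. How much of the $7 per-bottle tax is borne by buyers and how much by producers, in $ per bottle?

Inverting to Q(P) form: Qd = 293 − 2P; Qs = 5P − 246.
Before the tax: set 293 − 2P = 5P − 246 → P* = $77, Q* = 139.
With the tax collected from producers, supply shifts: Qs = 5(P − 7) − 246.
New equilibrium: buyers pay $82, producers receive $75, Q = 129. (Wedge: Pb − Ps = 7.)
Burden on buyers: $5; on producers: $2. (They sum to $7.)

Buyers bear $5 per bottle; producers bear $2 per bottle.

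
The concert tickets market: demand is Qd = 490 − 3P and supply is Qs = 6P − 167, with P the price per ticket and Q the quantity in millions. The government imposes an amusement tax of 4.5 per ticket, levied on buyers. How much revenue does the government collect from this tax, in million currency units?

Without the tax, 490 − 3P = 6P − 167 gives 9P = 657, so P* = 73 and Q* = 271.
With the tax collected from buyers, demand (in seller-price terms) shifts: Qd = 490 − 3(P + 4.5).
New equilibrium: buyers pay 76, producers receive 71.5, Q = 262. (Wedge: Pb − Ps = 4.5.)
Revenue = t · Q = 4.5 · 262 = 1179.

Tax revenue = 1179 million.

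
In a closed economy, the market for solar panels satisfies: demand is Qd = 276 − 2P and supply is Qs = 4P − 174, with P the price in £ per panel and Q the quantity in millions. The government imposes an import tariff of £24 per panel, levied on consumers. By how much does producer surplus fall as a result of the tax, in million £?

Producer surplus falls by £880 million.

Without the tax, 276 − 2P = 4P − 174 gives 6P = 450, so P* = £75 and Q* = 126.
With the tax collected from consumers, demand (in seller-price terms) shifts: Qd = 276 − 2(P + 24).
New equilibrium: consumers pay £91, sellers receive £67, Q = 94. (Wedge: Pb − Ps = 24.)
ΔPS is the trapezoid between Q = 94 and Q = 126 of height £8: ½ · (126 + 94) · 8 = £880.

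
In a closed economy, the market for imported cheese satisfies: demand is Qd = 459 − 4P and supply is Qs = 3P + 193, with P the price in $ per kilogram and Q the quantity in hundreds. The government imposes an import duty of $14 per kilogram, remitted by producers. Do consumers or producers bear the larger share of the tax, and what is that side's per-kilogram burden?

Before the tax: set 459 − 4P = 3P + 193 → P* = $38, Q* = 307.
With the tax collected from producers, supply shifts: Qs = 3(P − 14) + 193.
New equilibrium: consumers pay $44, producers receive $30, Q = 283. (Wedge: Pb − Ps = 14.)
Per-kilogram burden: consumers $6, producers $8.
Producers take the larger share because supply is less price-elastic here (demand slope 4 vs supply slope 3).
The less price-elastic side of the market bears the larger share of a per-unit tax.

Producers bear the larger share: $8 per kilogram.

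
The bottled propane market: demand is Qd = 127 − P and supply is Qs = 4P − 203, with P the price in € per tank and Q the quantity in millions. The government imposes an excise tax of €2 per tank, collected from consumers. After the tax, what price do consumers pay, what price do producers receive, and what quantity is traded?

Before the tax: set 127 − P = 4P − 203 → P* = €66, Q* = 61.
With the tax collected from consumers, demand (in seller-price terms) shifts: Qd = 127 − (P + 2).
Solving gives Q = 59.4 with consumers paying €67.6 and producers receiving €65.6 (the €2 wedge).
The less price-elastic side of the market bears the larger share of a per-unit tax.

Consumers pay €67.6; producers receive €65.6; quantity = 59.4.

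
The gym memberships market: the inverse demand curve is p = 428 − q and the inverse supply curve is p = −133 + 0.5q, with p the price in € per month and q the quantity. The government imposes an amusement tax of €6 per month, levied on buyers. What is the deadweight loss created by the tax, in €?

Inverting to q(p) form: qd = 428 − p; qs = 2p + 266.
Before the tax: set 428 − p = 2p + 266 → p* = €54, q* = 374.
With the tax collected from buyers, demand (in seller-price terms) shifts: qd = 428 − (p + 6).
Solving gives q = 370 with buyers paying €58 and suppliers receiving €52 (the €6 wedge).
Quantity falls by |ΔQ| = |374 − 370| = 4.
DWL = ½ · t · |ΔQ| = ½ · 6 · 4 = €12.

Deadweight loss = €12.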